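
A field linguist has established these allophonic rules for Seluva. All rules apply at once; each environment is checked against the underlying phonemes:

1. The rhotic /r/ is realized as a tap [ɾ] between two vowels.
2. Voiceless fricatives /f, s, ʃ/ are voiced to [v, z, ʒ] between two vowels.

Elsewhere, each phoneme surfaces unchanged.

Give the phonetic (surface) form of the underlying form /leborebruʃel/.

Rule 1 applies to /r/ (between /o/ and /e/: between two vowels) → [ɾ].
/r/ (between /b/ and /u/) fails the environment for rule 1, so it stays [r].
/ʃ/ meets the environment for rule 2 (between two vowels) → [ʒ].

[leboɾebruʒel]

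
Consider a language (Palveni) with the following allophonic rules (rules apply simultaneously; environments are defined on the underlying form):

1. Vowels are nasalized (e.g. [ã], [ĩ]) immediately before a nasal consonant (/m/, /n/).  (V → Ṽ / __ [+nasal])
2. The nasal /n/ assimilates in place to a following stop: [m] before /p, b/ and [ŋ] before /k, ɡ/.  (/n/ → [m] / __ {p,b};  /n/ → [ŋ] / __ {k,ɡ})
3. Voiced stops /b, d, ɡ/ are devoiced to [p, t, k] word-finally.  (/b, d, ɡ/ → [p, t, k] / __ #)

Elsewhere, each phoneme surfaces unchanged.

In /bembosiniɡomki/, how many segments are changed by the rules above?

3

Segments that undergo a rule: /e/ → [ẽ] (rule 1); /i/ → [ĩ] (rule 1); /o/ → [õ] (rule 1).
All other segments surface unchanged.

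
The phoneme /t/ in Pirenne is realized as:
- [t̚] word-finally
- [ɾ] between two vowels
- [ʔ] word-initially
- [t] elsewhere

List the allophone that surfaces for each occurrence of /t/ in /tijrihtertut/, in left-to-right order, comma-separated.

[ʔ], [t], [t], [t̚]

Occurrence 1 (position 1): word-initially → [ʔ].
Occurrence 2 (position 7): no conditioning environment matches → elsewhere allophone [t].
Occurrence 3 (position 10): no conditioning environment matches → elsewhere allophone [t].
Occurrence 4 (position 12): word-finally → [t̚].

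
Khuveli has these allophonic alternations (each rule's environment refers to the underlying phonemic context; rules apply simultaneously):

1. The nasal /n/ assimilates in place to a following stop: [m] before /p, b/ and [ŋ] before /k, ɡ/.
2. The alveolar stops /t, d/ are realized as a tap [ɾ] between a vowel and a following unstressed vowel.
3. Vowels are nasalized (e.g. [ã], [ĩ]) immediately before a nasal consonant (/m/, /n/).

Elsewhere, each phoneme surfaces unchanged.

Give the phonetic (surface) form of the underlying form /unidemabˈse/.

[ũniɾẽmabˈse]

/u/ (word-initial) occurs before a nasal consonant → [ũ] by rule 3.
/n/ (between /u/ and /i/) fails the environment for rule 1, so it stays [n].
/i/ (between /n/ and /d/): rule 3 targets it, but not before a nasal consonant → unchanged [i].
Rule 2 applies to /d/ (between /i/ and /e/: between a vowel and a following unstressed vowel) → [ɾ].
Rule 3 applies to /e/ (between /d/ and /m/: before a nasal consonant) → [ẽ].
/m/ (between /e/ and /a/): no rule targets it → [m].
/a/ — between /m/ and /b/; rule 3 does not apply here → [a].
/b/ (between /a/ and /s/): no rule targets it → [b].
/s/ — not in any rule's target class → [s].
/e/ (word-final) fails the environment for rule 3, so it stays [e].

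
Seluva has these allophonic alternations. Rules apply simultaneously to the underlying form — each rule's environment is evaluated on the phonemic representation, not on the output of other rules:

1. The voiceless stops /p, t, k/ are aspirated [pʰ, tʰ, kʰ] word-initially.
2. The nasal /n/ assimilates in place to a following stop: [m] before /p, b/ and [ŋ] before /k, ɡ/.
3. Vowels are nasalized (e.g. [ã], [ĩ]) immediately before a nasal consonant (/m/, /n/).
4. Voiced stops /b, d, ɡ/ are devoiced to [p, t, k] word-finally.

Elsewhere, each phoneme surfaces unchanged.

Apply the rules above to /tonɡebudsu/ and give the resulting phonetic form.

/t/ (word-initial) occurs word-initially → [tʰ] by rule 1.
/o/ — between /t/ and /n/, before a nasal consonant — surfaces as [õ] (rule 3).
/n/ (between /o/ and /ɡ/) occurs before a labial or velar stop → [ŋ] by rule 2.
/ɡ/ — between /n/ and /e/; rule 4 does not apply here → [ɡ].
/e/ — between /ɡ/ and /b/; rule 3 does not apply here → [e].
/b/ (between /e/ and /u/) fails the environment for rule 4, so it stays [b].
/u/ — between /b/ and /d/; rule 3 does not apply here → [u].
/d/ (between /u/ and /s/) fails the environment for rule 4, so it stays [d].
/u/ — word-final; rule 3 does not apply here → [u].

[tʰõŋɡebudsu]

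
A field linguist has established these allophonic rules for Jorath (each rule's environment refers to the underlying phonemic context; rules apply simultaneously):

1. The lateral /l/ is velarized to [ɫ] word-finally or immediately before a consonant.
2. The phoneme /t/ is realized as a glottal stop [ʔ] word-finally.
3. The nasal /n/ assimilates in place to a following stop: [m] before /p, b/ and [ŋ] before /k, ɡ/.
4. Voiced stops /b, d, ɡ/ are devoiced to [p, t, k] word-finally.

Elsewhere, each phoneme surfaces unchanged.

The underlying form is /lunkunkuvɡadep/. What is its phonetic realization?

/l/ (word-initial): rule 1 targets it, but not word-finally or immediately before a consonant → unchanged [l].
/u/ (between /l/ and /n/) is unaffected → [u].
/n/ (between /u/ and /k/): before a labial or velar stop, so rule 3 applies → [ŋ].
/k/ stays [k].
/u/ — not in any rule's target class → [u].
Rule 3 applies to /n/ (between /u/ and /k/: before a labial or velar stop) → [ŋ].
/k/ — not in any rule's target class → [k].
/u/ — not in any rule's target class → [u].
/v/ — not in any rule's target class → [v].
/ɡ/ (between /v/ and /a/): rule 4 targets it, but not word-finally → unchanged [ɡ].
/a/ stays [a].
/d/ — between /a/ and /e/; rule 4 does not apply here → [d].
/e/ (between /d/ and /p/) is unaffected → [e].
/p/ (word-final): no rule targets it → [p].

[luŋkuŋkuvɡadep]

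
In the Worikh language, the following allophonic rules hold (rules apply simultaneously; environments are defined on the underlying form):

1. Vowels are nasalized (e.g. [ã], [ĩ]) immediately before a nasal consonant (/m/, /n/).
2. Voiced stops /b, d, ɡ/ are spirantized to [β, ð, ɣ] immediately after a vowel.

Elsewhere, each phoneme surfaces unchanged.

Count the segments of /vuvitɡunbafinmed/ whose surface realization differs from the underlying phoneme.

Segments that undergo a rule: /u/ → [ũ] (rule 1); /i/ → [ĩ] (rule 1); /d/ → [ð] (rule 2).
All other segments surface unchanged.

3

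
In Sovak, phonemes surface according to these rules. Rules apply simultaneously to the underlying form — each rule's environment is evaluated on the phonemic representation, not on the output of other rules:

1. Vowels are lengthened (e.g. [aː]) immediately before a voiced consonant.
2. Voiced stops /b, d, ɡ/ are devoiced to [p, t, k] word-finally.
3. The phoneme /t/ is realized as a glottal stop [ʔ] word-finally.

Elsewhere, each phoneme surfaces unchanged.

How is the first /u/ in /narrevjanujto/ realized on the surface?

[uː]

/u/ — between /n/ and /j/, before a voiced consonant — surfaces as [uː] (rule 1).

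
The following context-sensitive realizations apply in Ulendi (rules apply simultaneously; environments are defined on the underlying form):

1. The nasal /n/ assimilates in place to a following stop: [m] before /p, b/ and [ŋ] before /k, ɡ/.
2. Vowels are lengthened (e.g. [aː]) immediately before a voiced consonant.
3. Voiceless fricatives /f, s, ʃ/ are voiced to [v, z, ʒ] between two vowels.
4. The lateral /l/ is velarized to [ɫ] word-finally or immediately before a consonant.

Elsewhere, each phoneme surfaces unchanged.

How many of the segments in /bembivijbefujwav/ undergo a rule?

Segments that undergo a rule: /e/ → [eː] (rule 2); /i/ → [iː] (rule 2); /i/ → [iː] (rule 2); /f/ → [v] (rule 3); /u/ → [uː] (rule 2); /a/ → [aː] (rule 2).
All other segments surface unchanged.

6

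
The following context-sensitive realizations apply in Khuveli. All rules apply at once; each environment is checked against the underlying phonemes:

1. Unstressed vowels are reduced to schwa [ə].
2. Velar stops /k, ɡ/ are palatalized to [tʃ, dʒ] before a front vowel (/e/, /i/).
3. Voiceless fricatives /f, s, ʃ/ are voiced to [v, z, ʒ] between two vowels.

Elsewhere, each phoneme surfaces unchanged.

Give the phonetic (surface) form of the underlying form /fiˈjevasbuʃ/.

[fəˈjevəsbəʃ]

/f/ (word-initial) is in the target of rule 3 but the environment (between two vowels) is not met → [f].
/i/ — between /f/ and /j/, in an unstressed syllable — surfaces as [ə] (rule 1).
/e/ — between /j/ and /v/; rule 1 does not apply here → [e].
/a/ — between /v/ and /s/, in an unstressed syllable — surfaces as [ə] (rule 1).
/s/ (between /a/ and /b/) fails the environment for rule 3, so it stays [s].
Rule 1 applies to /u/ (between /b/ and /ʃ/: in an unstressed syllable) → [ə].
/ʃ/ — word-final; rule 3 does not apply here → [ʃ].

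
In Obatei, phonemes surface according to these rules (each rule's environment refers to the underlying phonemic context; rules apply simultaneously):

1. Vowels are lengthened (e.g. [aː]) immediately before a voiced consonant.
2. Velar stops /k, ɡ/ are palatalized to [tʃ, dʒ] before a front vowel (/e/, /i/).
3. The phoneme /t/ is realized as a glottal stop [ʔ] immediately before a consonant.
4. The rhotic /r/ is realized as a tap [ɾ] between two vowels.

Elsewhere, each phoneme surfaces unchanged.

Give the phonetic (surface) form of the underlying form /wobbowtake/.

/w/ (word-initial) is unaffected → [w].
/o/ — between /w/ and /b/, before a voiced consonant — surfaces as [oː] (rule 1).
/b/ — not in any rule's target class → [b].
/b/ stays [b].
/o/ meets the environment for rule 1 (before a voiced consonant) → [oː].
/w/ (between /o/ and /t/): no rule targets it → [w].
/t/ (between /w/ and /a/) is in the target of rule 3 but the environment (immediately before a consonant) is not met → [t].
/a/ (between /t/ and /k/): rule 1 targets it, but not before a voiced consonant → unchanged [a].
/k/ (between /a/ and /e/) occurs before a front vowel → [tʃ] by rule 2.
/e/ — word-final; rule 1 does not apply here → [e].

[woːbboːwtatʃe]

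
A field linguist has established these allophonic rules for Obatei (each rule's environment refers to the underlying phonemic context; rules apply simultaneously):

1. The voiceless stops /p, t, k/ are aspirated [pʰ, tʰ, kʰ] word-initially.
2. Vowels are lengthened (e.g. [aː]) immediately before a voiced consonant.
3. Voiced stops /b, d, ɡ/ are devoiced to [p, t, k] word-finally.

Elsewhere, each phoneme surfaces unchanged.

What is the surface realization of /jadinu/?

[jaːdiːnu]

/j/ — not in any rule's target class → [j].
/a/ meets the environment for rule 2 (before a voiced consonant) → [aː].
/d/ (between /a/ and /i/): rule 3 targets it, but not word-finally → unchanged [d].
Rule 2 applies to /i/ (between /d/ and /n/: before a voiced consonant) → [iː].
/n/ (between /i/ and /u/): no rule targets it → [n].
/u/ — word-final; rule 2 does not apply here → [u].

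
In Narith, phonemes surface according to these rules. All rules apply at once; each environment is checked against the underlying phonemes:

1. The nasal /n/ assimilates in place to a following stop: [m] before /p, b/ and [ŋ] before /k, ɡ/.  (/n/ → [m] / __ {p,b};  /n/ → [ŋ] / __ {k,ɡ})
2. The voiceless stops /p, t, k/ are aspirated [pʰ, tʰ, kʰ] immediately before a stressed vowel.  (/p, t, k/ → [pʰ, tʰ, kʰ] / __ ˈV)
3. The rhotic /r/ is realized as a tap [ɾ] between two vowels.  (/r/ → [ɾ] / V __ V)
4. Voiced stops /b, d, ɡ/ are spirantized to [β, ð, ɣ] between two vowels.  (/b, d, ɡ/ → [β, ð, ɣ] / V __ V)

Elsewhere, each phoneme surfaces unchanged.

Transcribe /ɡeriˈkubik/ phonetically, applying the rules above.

/ɡ/ (word-initial): rule 4 targets it, but not between two vowels → unchanged [ɡ].
/e/ (between /ɡ/ and /r/): no rule targets it → [e].
/r/ (between /e/ and /i/) occurs between two vowels → [ɾ] by rule 3.
/i/ stays [i].
/k/ (between /i/ and /u/): immediately before a stressed vowel, so rule 2 applies → [kʰ].
/u/ (between /k/ and /b/): no rule targets it → [u].
/b/ (between /u/ and /i/) occurs between two vowels → [β] by rule 4.
/i/ (between /b/ and /k/) is unaffected → [i].
/k/ (word-final): rule 2 targets it, but not immediately before a stressed vowel → unchanged [k].

[ɡeɾiˈkʰuβik]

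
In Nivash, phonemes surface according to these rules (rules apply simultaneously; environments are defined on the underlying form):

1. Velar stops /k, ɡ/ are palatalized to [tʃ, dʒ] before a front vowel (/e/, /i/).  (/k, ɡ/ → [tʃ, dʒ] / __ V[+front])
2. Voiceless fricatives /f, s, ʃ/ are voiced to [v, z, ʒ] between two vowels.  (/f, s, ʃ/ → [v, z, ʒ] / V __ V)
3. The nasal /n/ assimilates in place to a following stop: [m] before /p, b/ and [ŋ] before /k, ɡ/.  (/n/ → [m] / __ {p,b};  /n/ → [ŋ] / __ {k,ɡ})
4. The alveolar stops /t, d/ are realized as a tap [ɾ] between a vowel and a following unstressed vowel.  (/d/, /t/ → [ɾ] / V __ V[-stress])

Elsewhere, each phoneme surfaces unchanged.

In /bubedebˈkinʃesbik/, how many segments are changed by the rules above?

Segments that undergo a rule: /d/ → [ɾ] (rule 4); /k/ → [tʃ] (rule 1).
All other segments surface unchanged.

2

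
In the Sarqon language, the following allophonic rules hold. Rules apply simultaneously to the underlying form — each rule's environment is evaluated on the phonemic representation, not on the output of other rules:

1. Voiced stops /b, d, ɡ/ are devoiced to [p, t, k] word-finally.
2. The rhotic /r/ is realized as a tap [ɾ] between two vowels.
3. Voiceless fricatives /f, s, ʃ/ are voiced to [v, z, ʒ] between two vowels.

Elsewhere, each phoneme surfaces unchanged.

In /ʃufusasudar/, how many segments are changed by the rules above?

3

Segments that undergo a rule: /f/ → [v] (rule 3); /s/ → [z] (rule 3); /s/ → [z] (rule 3).
All other segments surface unchanged.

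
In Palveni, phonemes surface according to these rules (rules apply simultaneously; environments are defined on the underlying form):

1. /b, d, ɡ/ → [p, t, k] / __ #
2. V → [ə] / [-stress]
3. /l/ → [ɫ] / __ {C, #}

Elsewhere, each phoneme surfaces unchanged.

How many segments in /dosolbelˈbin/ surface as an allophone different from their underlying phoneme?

Segments that undergo a rule: /o/ → [ə] (rule 2); /o/ → [ə] (rule 2); /l/ → [ɫ] (rule 3); /e/ → [ə] (rule 2); /l/ → [ɫ] (rule 3).
All other segments surface unchanged.

5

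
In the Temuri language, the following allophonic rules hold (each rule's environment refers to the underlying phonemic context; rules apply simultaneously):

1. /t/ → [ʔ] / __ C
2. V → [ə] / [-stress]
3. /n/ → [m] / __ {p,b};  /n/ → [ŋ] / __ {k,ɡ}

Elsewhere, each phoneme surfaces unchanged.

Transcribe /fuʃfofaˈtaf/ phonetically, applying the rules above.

/f/ (word-initial): no rule targets it → [f].
/u/ meets the environment for rule 2 (in an unstressed syllable) → [ə].
/ʃ/ (between /u/ and /f/): no rule targets it → [ʃ].
/f/ (between /ʃ/ and /o/): no rule targets it → [f].
/o/ (between /f/ and /f/) occurs in an unstressed syllable → [ə] by rule 2.
/f/ — not in any rule's target class → [f].
/a/ meets the environment for rule 2 (in an unstressed syllable) → [ə].
/t/ — between /a/ and /a/; rule 1 does not apply here → [t].
/a/ (between /t/ and /f/) fails the environment for rule 2, so it stays [a].
/f/ stays [f].

[fəʃfəfəˈtaf]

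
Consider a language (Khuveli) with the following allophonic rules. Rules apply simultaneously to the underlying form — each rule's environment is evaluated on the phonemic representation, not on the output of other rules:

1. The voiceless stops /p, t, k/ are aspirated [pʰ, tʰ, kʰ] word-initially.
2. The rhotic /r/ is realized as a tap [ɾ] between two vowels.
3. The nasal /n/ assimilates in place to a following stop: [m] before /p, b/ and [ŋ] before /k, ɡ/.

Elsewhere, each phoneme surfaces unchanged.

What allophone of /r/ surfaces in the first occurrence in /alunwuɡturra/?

/r/ (between /u/ and /r/) fails the environment for rule 2, so it stays [r].

[r]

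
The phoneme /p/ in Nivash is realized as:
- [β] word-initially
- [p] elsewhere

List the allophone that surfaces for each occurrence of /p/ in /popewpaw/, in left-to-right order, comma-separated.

Occurrence 1 (position 1): word-initially → [β].
Occurrence 2 (position 3): no conditioning environment matches → elsewhere allophone [p].
Occurrence 3 (position 6): no conditioning environment matches → elsewhere allophone [p].

[β], [p], [p]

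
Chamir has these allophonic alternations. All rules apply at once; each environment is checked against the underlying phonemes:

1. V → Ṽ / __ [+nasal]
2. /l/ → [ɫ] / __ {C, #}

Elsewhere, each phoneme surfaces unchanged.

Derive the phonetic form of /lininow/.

[lĩnĩnow]

/l/ — word-initial; rule 2 does not apply here → [l].
/i/ (between /l/ and /n/): before a nasal consonant, so rule 1 applies → [ĩ].
/n/ stays [n].
Rule 1 applies to /i/ (between /n/ and /n/: before a nasal consonant) → [ĩ].
/n/ (between /i/ and /o/): no rule targets it → [n].
/o/ — between /n/ and /w/; rule 1 does not apply here → [o].
/w/ stays [w].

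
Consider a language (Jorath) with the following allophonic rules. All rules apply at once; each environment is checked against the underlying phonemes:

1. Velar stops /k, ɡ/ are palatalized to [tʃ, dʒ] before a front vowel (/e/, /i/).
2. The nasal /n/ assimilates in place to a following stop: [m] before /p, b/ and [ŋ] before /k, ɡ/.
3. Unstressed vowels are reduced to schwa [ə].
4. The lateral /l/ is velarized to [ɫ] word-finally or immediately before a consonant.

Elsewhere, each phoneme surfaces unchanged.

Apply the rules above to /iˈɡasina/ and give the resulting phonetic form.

/i/ — word-initial, in an unstressed syllable — surfaces as [ə] (rule 3).
/ɡ/ (between /i/ and /a/): rule 1 targets it, but not before a front vowel → unchanged [ɡ].
/a/ (between /ɡ/ and /s/) is in the target of rule 3 but the environment (in an unstressed syllable) is not met → [a].
/s/ (between /a/ and /i/): no rule targets it → [s].
/i/ meets the environment for rule 3 (in an unstressed syllable) → [ə].
/n/ — between /i/ and /a/; rule 2 does not apply here → [n].
/a/ — word-final, in an unstressed syllable — surfaces as [ə] (rule 3).

[əˈɡasənə]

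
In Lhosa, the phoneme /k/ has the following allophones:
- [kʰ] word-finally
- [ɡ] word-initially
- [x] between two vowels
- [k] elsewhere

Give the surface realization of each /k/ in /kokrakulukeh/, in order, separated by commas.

Occurrence 1 (position 1): word-initially → [ɡ].
Occurrence 2 (position 3): no conditioning environment matches → elsewhere allophone [k].
Occurrence 3 (position 6): between two vowels → [x].
Occurrence 4 (position 10): between two vowels → [x].

[ɡ], [k], [x], [x]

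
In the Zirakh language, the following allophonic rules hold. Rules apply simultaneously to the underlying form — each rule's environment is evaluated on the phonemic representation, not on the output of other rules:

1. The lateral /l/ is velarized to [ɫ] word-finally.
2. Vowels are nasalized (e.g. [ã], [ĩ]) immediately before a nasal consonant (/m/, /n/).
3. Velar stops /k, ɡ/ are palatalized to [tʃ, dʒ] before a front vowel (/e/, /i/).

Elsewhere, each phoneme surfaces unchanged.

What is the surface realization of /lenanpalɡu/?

[lẽnãnpalɡu]

/l/ (word-initial) is in the target of rule 1 but the environment (word-finally) is not met → [l].
/e/ (between /l/ and /n/): before a nasal consonant, so rule 2 applies → [ẽ].
/n/ (between /e/ and /a/): no rule targets it → [n].
/a/ meets the environment for rule 2 (before a nasal consonant) → [ã].
/n/ — not in any rule's target class → [n].
/p/ (between /n/ and /a/) is unaffected → [p].
/a/ (between /p/ and /l/) is in the target of rule 2 but the environment (before a nasal consonant) is not met → [a].
/l/ (between /a/ and /ɡ/) fails the environment for rule 1, so it stays [l].
/ɡ/ (between /l/ and /u/) is in the target of rule 3 but the environment (before a front vowel) is not met → [ɡ].
/u/ (word-final) is in the target of rule 2 but the environment (before a nasal consonant) is not met → [u].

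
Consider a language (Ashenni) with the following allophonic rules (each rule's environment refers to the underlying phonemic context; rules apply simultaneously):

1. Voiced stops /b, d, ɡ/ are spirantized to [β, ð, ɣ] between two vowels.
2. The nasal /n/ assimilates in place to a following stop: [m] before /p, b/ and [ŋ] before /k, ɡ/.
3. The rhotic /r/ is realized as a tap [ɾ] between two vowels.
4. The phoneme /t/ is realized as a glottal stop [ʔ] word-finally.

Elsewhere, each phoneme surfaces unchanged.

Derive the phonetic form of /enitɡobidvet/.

[enitɡoβidveʔ]

/e/ (word-initial) is unaffected → [e].
/n/ (between /e/ and /i/) fails the environment for rule 2, so it stays [n].
/i/ stays [i].
/t/ (between /i/ and /ɡ/) is in the target of rule 4 but the environment (word-finally) is not met → [t].
/ɡ/ (between /t/ and /o/): rule 1 targets it, but not between two vowels → unchanged [ɡ].
/o/ (between /ɡ/ and /b/) is unaffected → [o].
/b/ (between /o/ and /i/) occurs between two vowels → [β] by rule 1.
/i/ (between /b/ and /d/): no rule targets it → [i].
/d/ (between /i/ and /v/): rule 1 targets it, but not between two vowels → unchanged [d].
/v/ — not in any rule's target class → [v].
/e/ — not in any rule's target class → [e].
/t/ (word-final) occurs word-finally → [ʔ] by rule 4.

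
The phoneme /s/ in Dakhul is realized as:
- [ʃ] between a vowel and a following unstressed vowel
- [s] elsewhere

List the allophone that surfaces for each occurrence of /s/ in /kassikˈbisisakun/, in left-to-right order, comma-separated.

[s], [s], [ʃ], [ʃ]

Occurrence 1 (position 3): no conditioning environment matches → elsewhere allophone [s].
Occurrence 2 (position 4): no conditioning environment matches → elsewhere allophone [s].
Occurrence 3 (position 9): between a vowel and a following unstressed vowel → [ʃ].
Occurrence 4 (position 11): between a vowel and a following unstressed vowel → [ʃ].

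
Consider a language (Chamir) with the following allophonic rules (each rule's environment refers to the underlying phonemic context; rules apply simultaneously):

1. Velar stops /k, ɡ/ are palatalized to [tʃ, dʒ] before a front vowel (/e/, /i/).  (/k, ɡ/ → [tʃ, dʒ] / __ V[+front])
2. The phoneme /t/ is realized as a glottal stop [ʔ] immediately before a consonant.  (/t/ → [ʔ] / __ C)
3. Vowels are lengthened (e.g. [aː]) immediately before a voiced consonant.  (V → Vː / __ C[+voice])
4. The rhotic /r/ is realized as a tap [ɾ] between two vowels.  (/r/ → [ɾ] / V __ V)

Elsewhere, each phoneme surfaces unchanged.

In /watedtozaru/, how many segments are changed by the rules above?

4

Segments that undergo a rule: /e/ → [eː] (rule 3); /o/ → [oː] (rule 3); /a/ → [aː] (rule 3); /r/ → [ɾ] (rule 4).
All other segments surface unchanged.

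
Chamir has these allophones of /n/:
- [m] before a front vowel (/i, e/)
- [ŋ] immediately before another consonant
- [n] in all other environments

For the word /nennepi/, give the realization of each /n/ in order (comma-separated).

[m], [ŋ], [m]

Occurrence 1 (position 1): before a front vowel (/i, e/) → [m].
Occurrence 2 (position 3): immediately before another consonant → [ŋ].
Occurrence 3 (position 4): before a front vowel (/i, e/) → [m].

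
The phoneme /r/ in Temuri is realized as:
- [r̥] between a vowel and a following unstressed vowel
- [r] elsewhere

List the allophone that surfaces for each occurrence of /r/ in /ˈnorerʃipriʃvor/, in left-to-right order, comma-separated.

[r̥], [r], [r], [r]

Occurrence 1 (position 3): between a vowel and a following unstressed vowel → [r̥].
Occurrence 2 (position 5): no conditioning environment matches → elsewhere allophone [r].
Occurrence 3 (position 9): no conditioning environment matches → elsewhere allophone [r].
Occurrence 4 (position 14): no conditioning environment matches → elsewhere allophone [r].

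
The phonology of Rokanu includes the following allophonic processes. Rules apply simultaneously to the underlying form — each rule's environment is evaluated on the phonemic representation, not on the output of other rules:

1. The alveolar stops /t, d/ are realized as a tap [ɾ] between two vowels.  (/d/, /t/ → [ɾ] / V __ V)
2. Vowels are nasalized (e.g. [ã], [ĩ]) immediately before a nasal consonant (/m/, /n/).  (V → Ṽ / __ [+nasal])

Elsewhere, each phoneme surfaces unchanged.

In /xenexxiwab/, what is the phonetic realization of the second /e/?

[e]

/e/ (between /n/ and /x/) fails the environment for rule 2, so it stays [e].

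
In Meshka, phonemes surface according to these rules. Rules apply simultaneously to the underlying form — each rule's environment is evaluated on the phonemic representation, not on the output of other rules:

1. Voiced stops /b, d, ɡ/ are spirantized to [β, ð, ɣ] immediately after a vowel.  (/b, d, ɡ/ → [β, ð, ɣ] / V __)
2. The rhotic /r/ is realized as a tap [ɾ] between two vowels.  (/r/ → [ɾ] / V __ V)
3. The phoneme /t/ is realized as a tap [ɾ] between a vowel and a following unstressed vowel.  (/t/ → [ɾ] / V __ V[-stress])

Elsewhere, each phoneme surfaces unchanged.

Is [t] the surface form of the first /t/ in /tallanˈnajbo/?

/t/ — word-initial; rule 3 does not apply here → [t].
The actual realization is [t], which matches [t].

Yes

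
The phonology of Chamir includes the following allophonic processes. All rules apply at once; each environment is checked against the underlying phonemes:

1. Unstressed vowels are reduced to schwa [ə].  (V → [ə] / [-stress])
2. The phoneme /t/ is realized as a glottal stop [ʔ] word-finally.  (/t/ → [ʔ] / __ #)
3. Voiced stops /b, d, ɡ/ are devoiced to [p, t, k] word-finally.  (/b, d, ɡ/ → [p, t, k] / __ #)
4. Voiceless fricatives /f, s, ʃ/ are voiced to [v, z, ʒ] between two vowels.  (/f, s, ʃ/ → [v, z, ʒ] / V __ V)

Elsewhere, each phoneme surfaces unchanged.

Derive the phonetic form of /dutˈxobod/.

[dətˈxobət]

/d/ (word-initial) is in the target of rule 3 but the environment (word-finally) is not met → [d].
Rule 1 applies to /u/ (between /d/ and /t/: in an unstressed syllable) → [ə].
/t/ (between /u/ and /x/): rule 2 targets it, but not word-finally → unchanged [t].
/x/ (between /t/ and /o/): no rule targets it → [x].
/o/ (between /x/ and /b/) is in the target of rule 1 but the environment (in an unstressed syllable) is not met → [o].
/b/ (between /o/ and /o/): rule 3 targets it, but not word-finally → unchanged [b].
/o/ meets the environment for rule 1 (in an unstressed syllable) → [ə].
Rule 3 applies to /d/ (word-final: word-finally) → [t].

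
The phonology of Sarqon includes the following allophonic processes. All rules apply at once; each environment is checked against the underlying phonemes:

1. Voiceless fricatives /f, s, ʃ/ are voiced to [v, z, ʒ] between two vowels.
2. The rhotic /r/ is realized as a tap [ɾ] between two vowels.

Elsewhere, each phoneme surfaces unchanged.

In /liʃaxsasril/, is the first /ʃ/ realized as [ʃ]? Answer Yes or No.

/ʃ/ (between /i/ and /a/) occurs between two vowels → [ʒ] by rule 1.
The actual realization is [ʒ], not [ʃ].

No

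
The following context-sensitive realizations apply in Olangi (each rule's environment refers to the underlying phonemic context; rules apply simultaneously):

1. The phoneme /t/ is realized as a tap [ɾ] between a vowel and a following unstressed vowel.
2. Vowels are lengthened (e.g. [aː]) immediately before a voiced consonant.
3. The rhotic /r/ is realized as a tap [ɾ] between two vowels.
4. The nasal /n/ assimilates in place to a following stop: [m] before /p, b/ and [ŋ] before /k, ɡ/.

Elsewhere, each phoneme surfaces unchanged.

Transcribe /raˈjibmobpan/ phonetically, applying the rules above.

[raːˈjiːbmoːbpaːn]

/r/ — word-initial; rule 3 does not apply here → [r].
/a/ — between /r/ and /j/, before a voiced consonant — surfaces as [aː] (rule 2).
/i/ meets the environment for rule 2 (before a voiced consonant) → [iː].
Rule 2 applies to /o/ (between /m/ and /b/: before a voiced consonant) → [oː].
/a/ (between /p/ and /n/) occurs before a voiced consonant → [aː] by rule 2.
/n/ — word-final; rule 4 does not apply here → [n].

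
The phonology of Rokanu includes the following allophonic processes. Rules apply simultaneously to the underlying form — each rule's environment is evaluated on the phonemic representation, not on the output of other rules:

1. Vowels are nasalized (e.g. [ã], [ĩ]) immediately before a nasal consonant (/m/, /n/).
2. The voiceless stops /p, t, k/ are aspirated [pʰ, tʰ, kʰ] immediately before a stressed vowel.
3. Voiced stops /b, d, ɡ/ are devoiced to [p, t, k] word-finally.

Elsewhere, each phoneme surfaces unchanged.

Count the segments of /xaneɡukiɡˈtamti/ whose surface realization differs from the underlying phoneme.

3

Segments that undergo a rule: /a/ → [ã] (rule 1); /t/ → [tʰ] (rule 2); /a/ → [ã] (rule 1).
All other segments surface unchanged.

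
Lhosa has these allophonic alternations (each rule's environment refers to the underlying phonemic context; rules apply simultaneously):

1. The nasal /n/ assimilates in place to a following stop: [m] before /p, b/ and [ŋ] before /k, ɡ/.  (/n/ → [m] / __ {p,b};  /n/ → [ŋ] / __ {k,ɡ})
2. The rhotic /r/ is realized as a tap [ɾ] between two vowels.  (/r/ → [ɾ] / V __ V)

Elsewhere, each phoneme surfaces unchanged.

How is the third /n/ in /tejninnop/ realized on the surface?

[n]

/n/ — between /n/ and /o/; rule 1 does not apply here → [n].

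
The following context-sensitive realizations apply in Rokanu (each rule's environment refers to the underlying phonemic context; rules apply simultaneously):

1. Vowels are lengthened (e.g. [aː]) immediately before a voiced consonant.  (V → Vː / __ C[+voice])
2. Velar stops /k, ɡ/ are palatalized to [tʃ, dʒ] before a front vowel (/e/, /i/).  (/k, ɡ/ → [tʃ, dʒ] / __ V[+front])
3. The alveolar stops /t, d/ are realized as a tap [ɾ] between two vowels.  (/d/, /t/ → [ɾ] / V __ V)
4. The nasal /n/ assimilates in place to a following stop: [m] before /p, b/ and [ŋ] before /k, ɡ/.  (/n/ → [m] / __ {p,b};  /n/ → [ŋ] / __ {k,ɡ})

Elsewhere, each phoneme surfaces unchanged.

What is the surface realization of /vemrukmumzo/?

[veːmrukmuːmzo]

/v/ (word-initial): no rule targets it → [v].
/e/ (between /v/ and /m/) occurs before a voiced consonant → [eː] by rule 1.
/m/ — not in any rule's target class → [m].
/r/ (between /m/ and /u/): no rule targets it → [r].
/u/ (between /r/ and /k/) is in the target of rule 1 but the environment (before a voiced consonant) is not met → [u].
/k/ (between /u/ and /m/): rule 2 targets it, but not before a front vowel → unchanged [k].
/m/ (between /k/ and /u/): no rule targets it → [m].
Rule 1 applies to /u/ (between /m/ and /m/: before a voiced consonant) → [uː].
/m/ (between /u/ and /z/) is unaffected → [m].
/z/ (between /m/ and /o/) is unaffected → [z].
/o/ (word-final): rule 1 targets it, but not before a voiced consonant → unchanged [o].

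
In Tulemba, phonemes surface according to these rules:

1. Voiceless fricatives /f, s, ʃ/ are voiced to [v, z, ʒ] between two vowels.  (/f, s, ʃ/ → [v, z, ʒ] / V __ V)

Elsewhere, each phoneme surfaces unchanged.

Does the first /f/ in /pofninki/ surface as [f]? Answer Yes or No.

/f/ (between /o/ and /n/) is in the target of rule 1 but the environment (between two vowels) is not met → [f].
The actual realization is [f], which matches [f].

Yes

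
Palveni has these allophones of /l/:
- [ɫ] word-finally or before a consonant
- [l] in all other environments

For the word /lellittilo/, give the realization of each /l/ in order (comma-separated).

Occurrence 1 (position 1): no conditioning environment matches → elsewhere allophone [l].
Occurrence 2 (position 3): word-finally or before a consonant → [ɫ].
Occurrence 3 (position 4): no conditioning environment matches → elsewhere allophone [l].
Occurrence 4 (position 9): no conditioning environment matches → elsewhere allophone [l].

[l], [ɫ], [l], [l]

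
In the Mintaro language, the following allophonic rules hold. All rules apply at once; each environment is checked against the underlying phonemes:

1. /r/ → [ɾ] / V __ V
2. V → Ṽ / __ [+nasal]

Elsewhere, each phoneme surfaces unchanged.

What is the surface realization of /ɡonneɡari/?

[ɡõnneɡaɾi]

/ɡ/ (word-initial): no rule targets it → [ɡ].
/o/ — between /ɡ/ and /n/, before a nasal consonant — surfaces as [õ] (rule 2).
/n/ (between /o/ and /n/) is unaffected → [n].
/n/ stays [n].
/e/ (between /n/ and /ɡ/) fails the environment for rule 2, so it stays [e].
/ɡ/ (between /e/ and /a/) is unaffected → [ɡ].
/a/ — between /ɡ/ and /r/; rule 2 does not apply here → [a].
Rule 1 applies to /r/ (between /a/ and /i/: between two vowels) → [ɾ].
/i/ (word-final) fails the environment for rule 2, so it stays [i].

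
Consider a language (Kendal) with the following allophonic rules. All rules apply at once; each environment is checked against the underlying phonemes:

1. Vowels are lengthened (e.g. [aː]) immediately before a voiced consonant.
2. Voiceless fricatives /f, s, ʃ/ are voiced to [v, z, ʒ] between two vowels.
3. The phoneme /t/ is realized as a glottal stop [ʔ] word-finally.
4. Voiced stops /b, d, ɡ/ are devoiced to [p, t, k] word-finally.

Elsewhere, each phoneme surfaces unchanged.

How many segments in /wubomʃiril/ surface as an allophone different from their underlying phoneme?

4

Segments that undergo a rule: /u/ → [uː] (rule 1); /o/ → [oː] (rule 1); /i/ → [iː] (rule 1); /i/ → [iː] (rule 1).
All other segments surface unchanged.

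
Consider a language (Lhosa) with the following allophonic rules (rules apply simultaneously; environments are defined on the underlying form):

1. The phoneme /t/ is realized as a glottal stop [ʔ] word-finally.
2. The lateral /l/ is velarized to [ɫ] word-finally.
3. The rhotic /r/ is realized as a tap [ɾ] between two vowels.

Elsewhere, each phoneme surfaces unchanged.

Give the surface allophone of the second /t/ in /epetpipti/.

[t]

/t/ — between /p/ and /i/; rule 1 does not apply here → [t].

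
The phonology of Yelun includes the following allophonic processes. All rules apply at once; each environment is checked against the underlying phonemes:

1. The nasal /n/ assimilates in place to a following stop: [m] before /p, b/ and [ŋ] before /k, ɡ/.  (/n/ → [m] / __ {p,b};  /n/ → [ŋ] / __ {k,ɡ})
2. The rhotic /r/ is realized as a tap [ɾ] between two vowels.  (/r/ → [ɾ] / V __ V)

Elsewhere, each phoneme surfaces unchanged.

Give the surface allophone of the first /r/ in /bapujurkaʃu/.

[r]

/r/ — between /u/ and /k/; rule 2 does not apply here → [r].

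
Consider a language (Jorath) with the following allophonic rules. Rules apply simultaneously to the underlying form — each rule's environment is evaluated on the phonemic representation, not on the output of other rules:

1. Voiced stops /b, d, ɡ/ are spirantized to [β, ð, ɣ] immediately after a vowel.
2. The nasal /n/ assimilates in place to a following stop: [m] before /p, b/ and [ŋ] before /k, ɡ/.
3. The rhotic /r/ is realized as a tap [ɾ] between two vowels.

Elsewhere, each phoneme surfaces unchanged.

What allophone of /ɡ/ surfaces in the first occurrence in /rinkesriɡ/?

Rule 1 applies to /ɡ/ (word-final: immediately after a vowel) → [ɣ].

[ɣ]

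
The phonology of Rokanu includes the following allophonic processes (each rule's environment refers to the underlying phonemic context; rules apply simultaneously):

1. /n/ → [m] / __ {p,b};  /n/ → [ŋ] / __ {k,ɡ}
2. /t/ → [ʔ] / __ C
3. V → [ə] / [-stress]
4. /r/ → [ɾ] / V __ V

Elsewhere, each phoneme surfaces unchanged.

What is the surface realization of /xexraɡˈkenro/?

[xəxrəɡˈkenrə]

/x/ — not in any rule's target class → [x].
/e/ (between /x/ and /x/) occurs in an unstressed syllable → [ə] by rule 3.
/x/ stays [x].
/r/ (between /x/ and /a/) fails the environment for rule 4, so it stays [r].
/a/ (between /r/ and /ɡ/) occurs in an unstressed syllable → [ə] by rule 3.
/ɡ/ stays [ɡ].
/k/ (between /ɡ/ and /e/) is unaffected → [k].
/e/ (between /k/ and /n/) is in the target of rule 3 but the environment (in an unstressed syllable) is not met → [e].
/n/ (between /e/ and /r/) fails the environment for rule 1, so it stays [n].
/r/ (between /n/ and /o/) fails the environment for rule 4, so it stays [r].
/o/ (word-final) occurs in an unstressed syllable → [ə] by rule 3.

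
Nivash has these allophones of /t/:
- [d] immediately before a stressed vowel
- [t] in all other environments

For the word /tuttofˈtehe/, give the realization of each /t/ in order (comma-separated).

Occurrence 1 (position 1): no conditioning environment matches → elsewhere allophone [t].
Occurrence 2 (position 3): no conditioning environment matches → elsewhere allophone [t].
Occurrence 3 (position 4): no conditioning environment matches → elsewhere allophone [t].
Occurrence 4 (position 7): immediately before a stressed vowel → [d].

[t], [t], [t], [d]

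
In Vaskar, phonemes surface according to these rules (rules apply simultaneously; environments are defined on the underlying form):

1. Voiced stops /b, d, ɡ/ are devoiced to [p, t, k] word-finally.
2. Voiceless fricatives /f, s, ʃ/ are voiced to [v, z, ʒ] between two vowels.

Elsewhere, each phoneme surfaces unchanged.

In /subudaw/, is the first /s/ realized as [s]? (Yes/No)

Yes

/s/ (word-initial): rule 2 targets it, but not between two vowels → unchanged [s].
The actual realization is [s], which matches [s].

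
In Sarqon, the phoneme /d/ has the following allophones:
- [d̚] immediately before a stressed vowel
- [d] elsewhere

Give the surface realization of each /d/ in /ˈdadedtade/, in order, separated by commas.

Occurrence 1 (position 1): immediately before a stressed vowel → [d̚].
Occurrence 2 (position 3): no conditioning environment matches → elsewhere allophone [d].
Occurrence 3 (position 5): no conditioning environment matches → elsewhere allophone [d].
Occurrence 4 (position 8): no conditioning environment matches → elsewhere allophone [d].

[d̚], [d], [d], [d]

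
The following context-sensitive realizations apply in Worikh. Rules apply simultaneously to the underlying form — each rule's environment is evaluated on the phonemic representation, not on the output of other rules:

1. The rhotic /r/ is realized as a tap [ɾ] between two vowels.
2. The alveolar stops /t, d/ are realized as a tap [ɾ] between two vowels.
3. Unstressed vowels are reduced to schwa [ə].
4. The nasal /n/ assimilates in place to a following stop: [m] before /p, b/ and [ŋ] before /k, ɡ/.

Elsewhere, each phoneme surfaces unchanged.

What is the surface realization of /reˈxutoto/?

[rəˈxuɾəɾə]

/r/ (word-initial): rule 1 targets it, but not between two vowels → unchanged [r].
Rule 3 applies to /e/ (between /r/ and /x/: in an unstressed syllable) → [ə].
/x/ stays [x].
/u/ (between /x/ and /t/): rule 3 targets it, but not in an unstressed syllable → unchanged [u].
/t/ (between /u/ and /o/): between two vowels, so rule 2 applies → [ɾ].
Rule 3 applies to /o/ (between /t/ and /t/: in an unstressed syllable) → [ə].
/t/ (between /o/ and /o/) occurs between two vowels → [ɾ] by rule 2.
Rule 3 applies to /o/ (word-final: in an unstressed syllable) → [ə].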